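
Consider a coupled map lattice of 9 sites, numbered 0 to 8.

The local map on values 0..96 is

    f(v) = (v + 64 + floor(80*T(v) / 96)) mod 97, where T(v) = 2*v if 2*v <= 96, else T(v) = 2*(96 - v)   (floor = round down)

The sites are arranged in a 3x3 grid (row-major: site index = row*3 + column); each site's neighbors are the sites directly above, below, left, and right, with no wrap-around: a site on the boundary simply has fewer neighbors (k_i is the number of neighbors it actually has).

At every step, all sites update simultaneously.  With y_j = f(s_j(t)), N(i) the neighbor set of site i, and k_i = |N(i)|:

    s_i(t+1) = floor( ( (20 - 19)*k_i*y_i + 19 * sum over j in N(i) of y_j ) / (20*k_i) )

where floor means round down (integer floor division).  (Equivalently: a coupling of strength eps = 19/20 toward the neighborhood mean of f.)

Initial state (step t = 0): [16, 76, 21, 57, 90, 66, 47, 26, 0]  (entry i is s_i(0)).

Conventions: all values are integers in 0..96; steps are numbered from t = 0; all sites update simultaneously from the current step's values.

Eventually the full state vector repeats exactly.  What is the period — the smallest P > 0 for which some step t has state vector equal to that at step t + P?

Simulating step by step:
t=0: [16, 76, 21, 57, 90, 66, 47, 26, 0]
t=1: [78, 35, 76, 57, 70, 52, 63, 72, 59]
t=2: [74, 76, 76, 80, 80, 81, 84, 83, 85]
t=3: [74, 75, 74, 73, 73, 73, 71, 71, 71]
t=4: [77, 77, 77, 78, 78, 78, 78, 78, 78]
t=5: [75, 75, 75, 75, 75, 75, 75, 75, 75]
t=6: [77, 77, 77, 77, 77, 77, 77, 77, 77]
t=7: [75, 75, 75, 75, 75, 75, 75, 75, 75]

Answer: 2
Key observation: The state at step 5, [75, 75, 75, 75, 75, 75, 75, 75, 75], reappears at step 7 — and no state repeats earlier — so the cycle the system enters has period 2.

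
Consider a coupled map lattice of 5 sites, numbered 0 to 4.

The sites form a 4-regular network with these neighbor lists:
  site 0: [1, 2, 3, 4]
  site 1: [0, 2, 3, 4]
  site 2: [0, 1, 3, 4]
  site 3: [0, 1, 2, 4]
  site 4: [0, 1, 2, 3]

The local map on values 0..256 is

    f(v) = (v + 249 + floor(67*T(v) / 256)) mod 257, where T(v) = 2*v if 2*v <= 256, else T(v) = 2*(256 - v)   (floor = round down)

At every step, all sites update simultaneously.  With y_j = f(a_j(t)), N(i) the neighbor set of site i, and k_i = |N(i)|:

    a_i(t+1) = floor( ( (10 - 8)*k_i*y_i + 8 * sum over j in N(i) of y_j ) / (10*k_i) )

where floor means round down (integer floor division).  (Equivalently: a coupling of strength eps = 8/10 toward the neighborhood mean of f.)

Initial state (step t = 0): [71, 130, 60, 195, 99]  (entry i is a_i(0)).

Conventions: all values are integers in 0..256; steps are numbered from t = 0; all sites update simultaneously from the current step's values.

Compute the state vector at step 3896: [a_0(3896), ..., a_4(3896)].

Simulating step by step:
t=0: [71, 130, 60, 195, 99]
t=1: [146, 146, 146, 146, 146]
t=2: [195, 195, 195, 195, 195]
t=3: [218, 218, 218, 218, 218]
t=4: [229, 229, 229, 229, 229]
t=5: [235, 235, 235, 235, 235]
t=6: [237, 237, 237, 237, 237]
t=7: [238, 238, 238, 238, 238]
t=8: [239, 239, 239, 239, 239]
t=9: [239, 239, 239, 239, 239]

Answer: [239, 239, 239, 239, 239]
Key observation: The state at step 8, [239, 239, 239, 239, 239], reappears at step 9: the system is in a cycle of period 1 from step 8 on.  Therefore the state at step 3896 equals the state at step 8 + ((3896 - 8) mod 1) = 8, which is [239, 239, 239, 239, 239].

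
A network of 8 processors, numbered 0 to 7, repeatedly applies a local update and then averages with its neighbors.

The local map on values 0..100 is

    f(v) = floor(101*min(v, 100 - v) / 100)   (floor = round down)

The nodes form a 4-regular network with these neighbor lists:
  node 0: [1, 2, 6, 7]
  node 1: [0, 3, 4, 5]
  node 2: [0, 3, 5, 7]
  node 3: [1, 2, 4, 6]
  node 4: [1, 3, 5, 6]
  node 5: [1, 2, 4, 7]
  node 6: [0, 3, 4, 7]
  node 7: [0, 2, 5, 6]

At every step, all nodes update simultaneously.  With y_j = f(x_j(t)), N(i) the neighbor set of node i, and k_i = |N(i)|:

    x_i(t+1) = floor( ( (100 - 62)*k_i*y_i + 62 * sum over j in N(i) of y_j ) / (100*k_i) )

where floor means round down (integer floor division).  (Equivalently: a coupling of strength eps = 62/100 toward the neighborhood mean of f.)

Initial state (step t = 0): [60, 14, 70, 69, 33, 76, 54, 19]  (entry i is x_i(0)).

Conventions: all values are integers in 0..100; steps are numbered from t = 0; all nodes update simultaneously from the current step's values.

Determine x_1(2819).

Simulating step by step:
t=0: [60, 14, 70, 69, 33, 76, 54, 19]
t=1: [32, 25, 29, 30, 30, 24, 36, 28]
t=2: [30, 27, 28, 30, 29, 26, 32, 29]
t=3: [29, 28, 28, 29, 28, 27, 30, 29]
t=4: [28, 28, 28, 28, 28, 27, 29, 28]
t=5: [28, 27, 27, 28, 28, 27, 28, 28]
t=6: [27, 27, 27, 27, 27, 27, 28, 27]
t=7: [27, 27, 27, 27, 27, 27, 27, 27]
t=8: [27, 27, 27, 27, 27, 27, 27, 27]

Answer: x_1(2819) = 27
Key observation: The state at step 7, [27, 27, 27, 27, 27, 27, 27, 27], reappears at step 8: the system is in a cycle of period 1 from step 7 on.  Therefore the state at step 2819 equals the state at step 7 + ((2819 - 7) mod 1) = 7, which is [27, 27, 27, 27, 27, 27, 27, 27].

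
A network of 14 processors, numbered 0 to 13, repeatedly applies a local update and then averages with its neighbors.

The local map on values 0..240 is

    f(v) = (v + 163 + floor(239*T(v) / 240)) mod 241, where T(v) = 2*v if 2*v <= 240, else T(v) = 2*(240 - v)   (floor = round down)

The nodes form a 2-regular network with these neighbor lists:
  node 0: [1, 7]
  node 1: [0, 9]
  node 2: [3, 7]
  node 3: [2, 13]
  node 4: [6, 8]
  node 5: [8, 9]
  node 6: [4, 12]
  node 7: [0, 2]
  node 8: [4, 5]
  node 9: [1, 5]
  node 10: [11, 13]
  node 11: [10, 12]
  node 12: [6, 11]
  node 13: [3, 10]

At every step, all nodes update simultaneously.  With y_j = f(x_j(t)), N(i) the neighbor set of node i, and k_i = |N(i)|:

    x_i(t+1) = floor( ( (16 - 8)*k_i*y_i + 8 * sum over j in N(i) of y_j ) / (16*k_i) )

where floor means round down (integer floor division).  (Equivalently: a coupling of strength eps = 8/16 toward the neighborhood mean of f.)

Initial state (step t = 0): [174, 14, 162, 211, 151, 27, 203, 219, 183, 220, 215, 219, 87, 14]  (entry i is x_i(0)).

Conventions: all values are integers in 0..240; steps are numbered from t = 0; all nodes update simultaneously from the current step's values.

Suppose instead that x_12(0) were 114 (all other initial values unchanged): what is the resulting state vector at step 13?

Simulating step by step:
t=0: [174, 14, 162, 211, 151, 27, 203, 219, 183, 220, 215, 219, 114, 14]
t=1: [210, 204, 212, 205, 108, 100, 106, 207, 111, 142, 189, 143, 106, 196]
t=2: [193, 150, 192, 196, 65, 118, 180, 192, 62, 113, 161, 121, 183, 204]
t=3: [158, 61, 208, 204, 140, 48, 194, 208, 91, 20, 179, 134, 174, 209]
t=4: [75, 108, 194, 194, 110, 136, 165, 145, 118, 153, 165, 125, 171, 200]
t=5: [77, 40, 159, 205, 72, 22, 178, 95, 25, 10, 177, 134, 182, 211]
t=6: [137, 106, 101, 145, 183, 221, 200, 141, 209, 163, 166, 123, 171, 200]
t=7: [76, 184, 120, 113, 207, 197, 212, 71, 195, 223, 177, 134, 174, 163]
t=8: [162, 190, 58, 79, 195, 198, 199, 114, 202, 194, 178, 125, 167, 179]
t=9: [177, 217, 92, 158, 203, 203, 211, 94, 201, 207, 175, 131, 176, 206]
t=10: [208, 196, 149, 99, 196, 197, 200, 206, 199, 192, 169, 127, 167, 154]
t=11: [196, 203, 108, 113, 203, 204, 210, 148, 203, 206, 125, 133, 175, 115]
t=12: [155, 199, 9, 16, 196, 196, 201, 58, 197, 196, 30, 78, 167, 26]
t=13: [76, 153, 170, 212, 203, 204, 209, 96, 204, 204, 104, 138, 205, 175]

Answer: [76, 153, 170, 212, 203, 204, 209, 96, 204, 204, 104, 138, 205, 175]
Key observation: This trace re-runs the system from the modified initial state.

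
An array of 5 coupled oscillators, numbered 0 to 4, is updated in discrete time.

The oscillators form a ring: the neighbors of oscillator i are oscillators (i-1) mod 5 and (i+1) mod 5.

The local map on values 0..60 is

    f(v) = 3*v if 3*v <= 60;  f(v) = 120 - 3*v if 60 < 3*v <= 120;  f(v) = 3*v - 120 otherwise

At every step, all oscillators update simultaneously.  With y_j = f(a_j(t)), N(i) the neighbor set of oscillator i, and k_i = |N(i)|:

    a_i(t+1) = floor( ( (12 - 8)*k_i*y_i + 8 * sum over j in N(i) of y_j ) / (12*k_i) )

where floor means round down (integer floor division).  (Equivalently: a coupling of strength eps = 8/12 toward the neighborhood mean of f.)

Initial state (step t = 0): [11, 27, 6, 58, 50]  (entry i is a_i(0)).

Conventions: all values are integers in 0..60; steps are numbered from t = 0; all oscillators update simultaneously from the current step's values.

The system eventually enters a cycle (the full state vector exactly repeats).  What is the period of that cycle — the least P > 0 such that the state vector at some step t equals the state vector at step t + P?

Answer: 6
Key observation: The state at step 77, [43, 43, 27, 20, 29], reappears at step 83 — and no state repeats earlier — so the cycle the system enters has period 6.

Derivation:
t=0: [11, 27, 6, 58, 50]
t=1: [34, 30, 37, 34, 39]
t=2: [17, 19, 19, 10, 13]
t=3: [49, 55, 48, 42, 40]
t=4: [24, 32, 25, 10, 11]
t=5: [35, 39, 33, 36, 37]
t=6: [9, 13, 12, 14, 12]
t=7: [34, 34, 39, 38, 35]
t=8: [17, 13, 9, 8, 13]
t=9: [43, 39, 30, 30, 38]
t=10: [6, 14, 21, 22, 15]
t=11: [35, 39, 51, 52, 39]
t=12: [7, 17, 24, 24, 18]
t=13: [42, 40, 49, 50, 41]
t=14: [3, 11, 19, 20, 13]
t=15: [27, 33, 50, 52, 36]
t=16: [24, 30, 29, 26, 29]
t=17: [37, 37, 35, 36, 41]
t=18: [7, 11, 12, 10, 8]
t=19: [26, 30, 33, 30, 25]
t=20: [39, 31, 27, 32, 39]
t=21: [11, 23, 30, 22, 10]
t=22: [38, 38, 45, 38, 39]
t=23: [5, 9, 9, 8, 5]
t=24: [19, 23, 26, 22, 18]
t=25: [54, 50, 49, 50, 55]
t=26: [39, 33, 29, 34, 39]
t=27: [9, 19, 24, 18, 8]
t=28: [36, 44, 53, 42, 35]
t=29: [13, 21, 19, 20, 11]
t=30: [43, 51, 58, 50, 44]
t=31: [18, 32, 39, 32, 17]
t=32: [43, 27, 17, 26, 43]
t=33: [19, 33, 44, 34, 20]
t=34: [46, 30, 17, 30, 45]
t=35: [21, 33, 37, 32, 21]
t=36: [45, 29, 18, 30, 46]
t=37: [22, 34, 39, 34, 21]
t=38: [43, 25, 13, 26, 43]
t=39: [21, 31, 42, 30, 20]
t=40: [48, 30, 21, 32, 49]
t=41: [27, 37, 37, 36, 25]
t=42: [31, 19, 10, 22, 32]
t=43: [36, 38, 47, 36, 35]
t=44: [11, 13, 13, 16, 13]
t=45: [37, 37, 42, 42, 40]
t=46: [6, 8, 7, 4, 5]
t=47: [19, 21, 19, 16, 15]
t=48: [53, 57, 54, 50, 50]
t=49: [40, 44, 41, 34, 33]
t=50: [11, 5, 11, 14, 13]
t=51: [29, 27, 30, 38, 38]
t=52: [26, 34, 25, 14, 15]
t=53: [35, 35, 35, 44, 43]
t=54: [13, 15, 14, 12, 12]
t=55: [40, 42, 41, 38, 37]
t=56: [5, 3, 5, 6, 5]
t=57: [13, 13, 14, 16, 16]
t=58: [42, 40, 43, 46, 45]
t=59: [7, 5, 9, 14, 13]
t=60: [25, 21, 28, 36, 34]
t=61: [40, 46, 35, 22, 25]
t=62: [21, 11, 29, 38, 33]
t=63: [37, 41, 24, 20, 28]
t=64: [16, 20, 37, 48, 35]
t=65: [41, 39, 31, 16, 29]
t=66: [13, 11, 26, 36, 28]
t=67: [36, 38, 29, 30, 29]
t=68: [17, 17, 23, 32, 25]
t=69: [49, 51, 42, 40, 40]
t=70: [20, 22, 13, 2, 9]
t=71: [47, 51, 33, 24, 31]
t=72: [27, 25, 34, 32, 32]
t=73: [36, 34, 29, 22, 29]
t=74: [21, 21, 35, 40, 33]
t=75: [45, 43, 24, 12, 26]
t=76: [22, 24, 31, 42, 31]
t=77: [43, 43, 27, 20, 29]
t=78: [17, 19, 36, 44, 34]
t=79: [42, 40, 27, 14, 27]
t=80: [15, 15, 27, 40, 29]
t=81: [41, 43, 28, 24, 26]
t=82: [18, 16, 31, 42, 31]
t=83: [43, 43, 27, 20, 29]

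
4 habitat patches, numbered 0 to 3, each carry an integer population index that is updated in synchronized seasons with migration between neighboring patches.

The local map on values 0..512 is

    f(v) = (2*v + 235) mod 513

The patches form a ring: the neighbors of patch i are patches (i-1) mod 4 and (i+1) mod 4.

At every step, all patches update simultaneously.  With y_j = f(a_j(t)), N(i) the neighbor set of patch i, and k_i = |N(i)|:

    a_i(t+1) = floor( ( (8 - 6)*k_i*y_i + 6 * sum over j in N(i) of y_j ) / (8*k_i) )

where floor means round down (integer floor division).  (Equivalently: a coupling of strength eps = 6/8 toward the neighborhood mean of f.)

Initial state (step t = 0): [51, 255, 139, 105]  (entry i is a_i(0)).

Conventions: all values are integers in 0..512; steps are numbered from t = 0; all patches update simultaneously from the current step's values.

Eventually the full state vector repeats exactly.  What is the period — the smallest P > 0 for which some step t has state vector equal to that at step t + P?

Simulating step by step:
t=0: [51, 255, 139, 105]
t=1: [338, 184, 253, 237]
t=2: [206, 257, 164, 283]
t=3: [230, 128, 209, 141]
t=4: [231, 243, 220, 121]
t=5: [302, 181, 297, 249]
t=6: [195, 261, 193, 295]
t=7: [236, 143, 235, 160]
t=8: [67, 146, 66, 155]
t=9: [109, 279, 109, 284]
t=10: [327, 409, 327, 412]
t=11: [116, 288, 116, 290]
t=12: [341, 424, 341, 425]
t=13: [144, 317, 144, 317]
t=14: [269, 96, 269, 96]
t=15: [385, 301, 385, 301]
t=16: [366, 450, 366, 450]
t=17: [195, 367, 195, 367]
t=18: [370, 198, 370, 198]
t=19: [204, 376, 204, 376]
t=20: [388, 216, 388, 216]
t=21: [240, 412, 240, 412]
t=22: [75, 159, 75, 159]
t=23: [126, 298, 126, 298]
t=24: [360, 444, 360, 444]
t=25: [183, 355, 183, 355]
t=26: [346, 174, 346, 174]
t=27: [156, 328, 156, 328]
t=28: [292, 120, 292, 120]
t=29: [432, 348, 432, 348]
t=30: [331, 159, 331, 159]
t=31: [126, 298, 126, 298]

Answer: 8
Key observation: The state at step 23, [126, 298, 126, 298], reappears at step 31 — and no state repeats earlier — so the cycle the system enters has period 8.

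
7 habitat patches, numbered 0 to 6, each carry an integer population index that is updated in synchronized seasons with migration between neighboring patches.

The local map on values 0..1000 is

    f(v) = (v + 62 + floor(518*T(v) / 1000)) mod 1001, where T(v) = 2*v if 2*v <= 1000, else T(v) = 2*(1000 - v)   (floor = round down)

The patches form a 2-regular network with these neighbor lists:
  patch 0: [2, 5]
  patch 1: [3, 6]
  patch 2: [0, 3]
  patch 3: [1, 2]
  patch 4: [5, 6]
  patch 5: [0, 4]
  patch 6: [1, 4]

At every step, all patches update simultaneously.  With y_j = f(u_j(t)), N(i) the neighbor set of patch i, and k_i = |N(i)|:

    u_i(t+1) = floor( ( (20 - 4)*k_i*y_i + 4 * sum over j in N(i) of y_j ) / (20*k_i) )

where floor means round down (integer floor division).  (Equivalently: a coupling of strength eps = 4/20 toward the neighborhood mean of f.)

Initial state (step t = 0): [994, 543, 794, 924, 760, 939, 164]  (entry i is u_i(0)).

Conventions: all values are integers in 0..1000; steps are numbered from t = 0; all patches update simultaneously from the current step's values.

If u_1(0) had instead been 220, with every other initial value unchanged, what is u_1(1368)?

Answer: u_1(1368) = 136
Key observation: The state at step 11, [131, 651, 333, 317, 317, 333, 651], reappears at step 14: the system is in a cycle of period 3 from step 11 on.  Therefore the state at step 1368 equals the state at step 11 + ((1368 - 11) mod 3) = 12, which is [410, 136, 694, 646, 646, 694, 136].

Derivation:
t=0: [994, 220, 794, 924, 760, 939, 164]
t=1: [61, 453, 66, 108, 101, 63, 373]
t=2: [187, 897, 203, 342, 314, 197, 781]
t=3: [447, 133, 500, 660, 613, 484, 130]
t=4: [790, 305, 167, 99, 96, 141, 301]
t=5: [129, 639, 354, 318, 307, 311, 633]
t=6: [406, 136, 728, 652, 626, 657, 135]
t=7: [724, 311, 152, 99, 100, 154, 310]
t=8: [130, 651, 330, 317, 318, 333, 650]
t=9: [408, 136, 689, 646, 648, 694, 136]
t=10: [728, 311, 154, 99, 99, 154, 311]
t=11: [131, 651, 333, 317, 317, 333, 651]
t=12: [410, 136, 694, 646, 646, 694, 136]
t=13: [731, 311, 154, 99, 99, 154, 311]
t=14: [131, 651, 333, 317, 317, 333, 651]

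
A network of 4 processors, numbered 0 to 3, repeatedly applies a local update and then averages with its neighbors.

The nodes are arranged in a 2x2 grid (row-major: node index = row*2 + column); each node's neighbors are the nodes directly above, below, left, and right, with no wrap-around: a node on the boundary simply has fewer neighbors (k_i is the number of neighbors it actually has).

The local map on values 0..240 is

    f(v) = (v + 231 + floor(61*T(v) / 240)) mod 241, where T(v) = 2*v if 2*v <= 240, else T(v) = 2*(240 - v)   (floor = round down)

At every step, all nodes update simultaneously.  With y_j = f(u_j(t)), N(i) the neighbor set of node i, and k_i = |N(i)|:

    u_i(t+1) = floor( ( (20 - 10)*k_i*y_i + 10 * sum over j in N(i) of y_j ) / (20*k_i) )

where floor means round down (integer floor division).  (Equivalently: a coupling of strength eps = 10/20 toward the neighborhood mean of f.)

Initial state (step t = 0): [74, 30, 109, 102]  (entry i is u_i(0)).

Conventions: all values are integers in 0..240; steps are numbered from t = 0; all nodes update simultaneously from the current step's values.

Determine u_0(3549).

Simulating step by step:
t=0: [74, 30, 109, 102]
t=1: [97, 78, 138, 118]
t=2: [139, 129, 165, 155]
t=3: [182, 179, 188, 186]
t=4: [201, 201, 203, 202]
t=5: [210, 210, 210, 210]
t=6: [215, 215, 215, 215]
t=7: [217, 217, 217, 217]
t=8: [218, 218, 218, 218]
t=9: [219, 219, 219, 219]
t=10: [219, 219, 219, 219]

Answer: u_0(3549) = 219
Key observation: The state at step 9, [219, 219, 219, 219], reappears at step 10: the system is in a cycle of period 1 from step 9 on.  Therefore the state at step 3549 equals the state at step 9 + ((3549 - 9) mod 1) = 9, which is [219, 219, 219, 219].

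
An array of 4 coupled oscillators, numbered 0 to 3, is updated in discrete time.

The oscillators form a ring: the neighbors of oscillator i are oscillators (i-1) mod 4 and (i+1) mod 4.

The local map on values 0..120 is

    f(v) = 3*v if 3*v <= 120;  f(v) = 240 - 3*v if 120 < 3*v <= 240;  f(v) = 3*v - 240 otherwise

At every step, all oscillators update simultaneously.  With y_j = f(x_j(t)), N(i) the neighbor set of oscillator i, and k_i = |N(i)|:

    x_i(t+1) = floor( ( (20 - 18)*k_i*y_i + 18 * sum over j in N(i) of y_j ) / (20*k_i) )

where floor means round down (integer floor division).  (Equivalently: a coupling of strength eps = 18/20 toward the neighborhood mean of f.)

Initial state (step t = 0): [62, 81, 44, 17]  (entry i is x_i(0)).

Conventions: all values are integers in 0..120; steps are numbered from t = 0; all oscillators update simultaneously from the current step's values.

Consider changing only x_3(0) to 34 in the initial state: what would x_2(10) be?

Answer: x_2(10) = 68
Key observation: This trace re-runs the system from the modified initial state.

Derivation:
t=0: [62, 81, 44, 34]
t=1: [52, 73, 58, 83]
t=2: [21, 69, 20, 68]
t=3: [37, 58, 37, 58]
t=4: [70, 106, 70, 106]
t=5: [73, 34, 73, 34]
t=6: [93, 29, 93, 29]
t=7: [82, 43, 82, 43]
t=8: [100, 16, 100, 16]
t=9: [49, 58, 49, 58]
t=10: [68, 90, 68, 90]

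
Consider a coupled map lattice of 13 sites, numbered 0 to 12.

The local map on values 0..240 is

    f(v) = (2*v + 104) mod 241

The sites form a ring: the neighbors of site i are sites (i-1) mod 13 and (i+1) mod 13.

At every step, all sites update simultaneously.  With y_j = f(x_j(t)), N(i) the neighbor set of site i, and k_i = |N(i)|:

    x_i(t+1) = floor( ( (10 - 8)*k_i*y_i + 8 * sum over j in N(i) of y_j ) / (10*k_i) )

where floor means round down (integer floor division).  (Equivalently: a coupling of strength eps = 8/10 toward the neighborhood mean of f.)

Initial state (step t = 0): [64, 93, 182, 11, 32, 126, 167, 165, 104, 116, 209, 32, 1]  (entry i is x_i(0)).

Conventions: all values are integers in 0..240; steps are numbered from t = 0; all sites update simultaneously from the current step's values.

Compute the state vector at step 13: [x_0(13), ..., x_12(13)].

Answer: [109, 108, 106, 154, 106, 132, 127, 94, 129, 46, 80, 101, 108]

Derivation:
t=0: [64, 93, 182, 11, 32, 126, 167, 165, 104, 116, 209, 32, 1]
t=1: [108, 193, 115, 183, 130, 169, 162, 145, 129, 63, 113, 92, 181]
t=2: [109, 70, 113, 132, 196, 164, 179, 153, 177, 130, 128, 135, 95]
t=3: [38, 68, 69, 66, 130, 132, 188, 209, 160, 159, 126, 95, 96]
t=4: [154, 120, 190, 96, 169, 170, 114, 176, 125, 155, 116, 78, 104]
t=5: [103, 89, 63, 92, 143, 157, 185, 124, 177, 117, 95, 70, 90]
t=6: [47, 127, 81, 161, 119, 188, 161, 202, 126, 127, 50, 39, 37]
t=7: [157, 112, 125, 87, 189, 162, 143, 125, 80, 151, 160, 189, 187]
t=8: [165, 133, 72, 52, 89, 97, 149, 91, 115, 115, 102, 168, 118]
t=9: [129, 105, 136, 60, 114, 92, 73, 110, 73, 82, 130, 106, 176]
t=10: [139, 117, 145, 135, 126, 49, 53, 23, 45, 58, 65, 150, 121]
t=11: [109, 137, 122, 133, 157, 170, 182, 191, 186, 215, 200, 168, 142]
t=12: [129, 102, 127, 139, 168, 202, 128, 185, 69, 113, 104, 107, 141]
t=13: [109, 108, 106, 154, 106, 132, 127, 94, 129, 46, 80, 101, 108]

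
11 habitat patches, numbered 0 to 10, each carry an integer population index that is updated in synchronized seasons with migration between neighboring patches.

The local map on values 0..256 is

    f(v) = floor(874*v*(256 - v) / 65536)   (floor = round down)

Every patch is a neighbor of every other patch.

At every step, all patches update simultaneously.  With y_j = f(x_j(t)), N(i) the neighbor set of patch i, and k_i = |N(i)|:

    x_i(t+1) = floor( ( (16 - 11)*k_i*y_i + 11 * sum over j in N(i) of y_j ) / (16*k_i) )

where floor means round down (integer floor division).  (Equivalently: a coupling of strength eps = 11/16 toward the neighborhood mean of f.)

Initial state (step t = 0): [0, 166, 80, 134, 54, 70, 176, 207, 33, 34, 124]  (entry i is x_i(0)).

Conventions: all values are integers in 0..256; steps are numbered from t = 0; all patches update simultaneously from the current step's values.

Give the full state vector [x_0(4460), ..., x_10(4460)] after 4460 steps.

Answer: [216, 216, 216, 216, 216, 216, 216, 216, 216, 216, 216]
Key observation: The state at step 12, [216, 216, 216, 216, 216, 216, 216, 216, 216, 216, 216], reappears at step 14: the system is in a cycle of period 2 from step 12 on.  Therefore the state at step 4460 equals the state at step 12 + ((4460 - 12) mod 2) = 12, which is [216, 216, 216, 216, 216, 216, 216, 216, 216, 216, 216].

Derivation:
t=0: [0, 166, 80, 134, 54, 70, 176, 207, 33, 34, 124]
t=1: [114, 162, 159, 167, 149, 156, 159, 147, 138, 138, 167]
t=2: [209, 206, 207, 205, 209, 208, 207, 209, 210, 210, 205]
t=3: [132, 134, 133, 134, 132, 133, 133, 132, 132, 132, 134]
t=4: [218, 218, 218, 218, 218, 218, 218, 218, 218, 218, 218]
t=5: [110, 110, 110, 110, 110, 110, 110, 110, 110, 110, 110]
t=6: [214, 214, 214, 214, 214, 214, 214, 214, 214, 214, 214]
t=7: [119, 119, 119, 119, 119, 119, 119, 119, 119, 119, 119]
t=8: [217, 217, 217, 217, 217, 217, 217, 217, 217, 217, 217]
t=9: [112, 112, 112, 112, 112, 112, 112, 112, 112, 112, 112]
t=10: [215, 215, 215, 215, 215, 215, 215, 215, 215, 215, 215]
t=11: [117, 117, 117, 117, 117, 117, 117, 117, 117, 117, 117]
t=12: [216, 216, 216, 216, 216, 216, 216, 216, 216, 216, 216]
t=13: [115, 115, 115, 115, 115, 115, 115, 115, 115, 115, 115]
t=14: [216, 216, 216, 216, 216, 216, 216, 216, 216, 216, 216]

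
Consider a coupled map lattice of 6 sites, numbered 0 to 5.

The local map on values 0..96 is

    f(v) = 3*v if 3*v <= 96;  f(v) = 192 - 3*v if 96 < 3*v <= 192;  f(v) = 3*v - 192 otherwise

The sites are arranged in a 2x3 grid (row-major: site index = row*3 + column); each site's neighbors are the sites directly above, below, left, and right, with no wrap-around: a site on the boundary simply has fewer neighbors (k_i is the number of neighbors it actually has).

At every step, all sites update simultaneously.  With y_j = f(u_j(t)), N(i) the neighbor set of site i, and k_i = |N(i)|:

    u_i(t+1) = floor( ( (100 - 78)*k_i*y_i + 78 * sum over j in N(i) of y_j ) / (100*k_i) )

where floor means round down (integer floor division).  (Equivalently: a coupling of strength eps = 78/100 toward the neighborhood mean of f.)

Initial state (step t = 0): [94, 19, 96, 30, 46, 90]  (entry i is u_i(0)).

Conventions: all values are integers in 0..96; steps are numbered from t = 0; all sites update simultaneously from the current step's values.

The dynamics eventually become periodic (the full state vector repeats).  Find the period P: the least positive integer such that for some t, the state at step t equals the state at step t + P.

Answer: 4
Key observation: The state at step 40, [39, 13, 40, 14, 40, 13], reappears at step 44 — and no state repeats earlier — so the cycle the system enters has period 4.

Derivation:
t=0: [94, 19, 96, 30, 46, 90]
t=1: [77, 74, 73, 75, 70, 75]
t=2: [33, 28, 30, 29, 28, 24]
t=3: [87, 87, 80, 88, 81, 83]
t=4: [70, 58, 59, 62, 62, 51]
t=5: [13, 14, 25, 10, 17, 16]
t=6: [36, 52, 51, 41, 42, 59]
t=7: [59, 57, 28, 73, 45, 44]
t=8: [22, 45, 50, 34, 40, 68]
t=9: [71, 59, 36, 73, 57, 47]
t=10: [21, 36, 44, 22, 28, 52]
t=11: [72, 72, 60, 71, 66, 64]
t=12: [22, 16, 12, 16, 13, 7]
t=13: [51, 47, 34, 51, 39, 33]
t=14: [43, 64, 75, 53, 64, 84]
t=15: [26, 24, 30, 31, 24, 26]
t=16: [81, 78, 78, 78, 79, 80]
t=17: [43, 45, 44, 46, 44, 44]
t=18: [57, 60, 58, 59, 57, 60]
t=19: [15, 18, 13, 19, 14, 17]
t=20: [53, 44, 49, 46, 51, 42]
t=21: [51, 43, 59, 39, 55, 47]
t=22: [62, 34, 47, 42, 55, 27]
t=23: [62, 41, 77, 27, 67, 48]
t=24: [59, 29, 54, 23, 53, 29]
t=25: [64, 39, 74, 33, 70, 43]
t=26: [65, 28, 60, 27, 64, 32]
t=27: [65, 22, 72, 18, 67, 25]
t=28: [47, 23, 60, 16, 52, 29]
t=29: [56, 40, 63, 44, 60, 37]
t=30: [56, 25, 60, 27, 58, 23]
t=31: [66, 30, 58, 34, 62, 26]
t=32: [71, 27, 69, 24, 68, 26]
t=33: [64, 30, 65, 28, 62, 27]
t=34: [67, 22, 67, 20, 67, 21]
t=35: [51, 21, 52, 20, 51, 20]
t=36: [56, 43, 55, 43, 56, 42]
t=37: [54, 33, 56, 32, 55, 34]
t=38: [80, 41, 76, 43, 78, 39]
t=39: [62, 47, 64, 48, 63, 46]
t=40: [39, 13, 40, 14, 40, 13]
t=41: [48, 65, 46, 66, 47, 64]
t=42: [14, 40, 13, 39, 13, 40]
t=43: [66, 47, 64, 48, 65, 46]
t=44: [39, 13, 40, 14, 40, 13]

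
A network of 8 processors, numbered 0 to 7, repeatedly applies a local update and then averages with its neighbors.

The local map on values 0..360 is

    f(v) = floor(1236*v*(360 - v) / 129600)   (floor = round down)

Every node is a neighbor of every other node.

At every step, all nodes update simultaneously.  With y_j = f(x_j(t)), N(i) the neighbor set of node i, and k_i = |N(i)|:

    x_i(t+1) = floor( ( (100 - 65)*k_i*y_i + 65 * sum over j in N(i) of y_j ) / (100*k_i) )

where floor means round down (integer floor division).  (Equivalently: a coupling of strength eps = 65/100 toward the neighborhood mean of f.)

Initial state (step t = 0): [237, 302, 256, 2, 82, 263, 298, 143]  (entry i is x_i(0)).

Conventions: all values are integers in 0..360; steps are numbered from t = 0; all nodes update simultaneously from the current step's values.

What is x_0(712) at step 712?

Answer: x_0(712) = 306
Key observation: The state at step 10, [303, 303, 303, 303, 303, 303, 303, 303], reappears at step 14: the system is in a cycle of period 4 from step 10 on.  Therefore the state at step 712 equals the state at step 10 + ((712 - 10) mod 4) = 12, which is [306, 306, 306, 306, 306, 306, 306, 306].

Derivation:
t=0: [237, 302, 256, 2, 82, 263, 298, 143]
t=1: [223, 194, 216, 153, 207, 214, 197, 227]
t=2: [296, 300, 297, 299, 299, 298, 300, 295]
t=3: [176, 174, 176, 174, 174, 175, 174, 177]
t=4: [308, 308, 308, 308, 308, 308, 308, 308]
t=5: [152, 152, 152, 152, 152, 152, 152, 152]
t=6: [301, 301, 301, 301, 301, 301, 301, 301]
t=7: [169, 169, 169, 169, 169, 169, 169, 169]
t=8: [307, 307, 307, 307, 307, 307, 307, 307]
t=9: [155, 155, 155, 155, 155, 155, 155, 155]
t=10: [303, 303, 303, 303, 303, 303, 303, 303]
t=11: [164, 164, 164, 164, 164, 164, 164, 164]
t=12: [306, 306, 306, 306, 306, 306, 306, 306]
t=13: [157, 157, 157, 157, 157, 157, 157, 157]
t=14: [303, 303, 303, 303, 303, 303, 303, 303]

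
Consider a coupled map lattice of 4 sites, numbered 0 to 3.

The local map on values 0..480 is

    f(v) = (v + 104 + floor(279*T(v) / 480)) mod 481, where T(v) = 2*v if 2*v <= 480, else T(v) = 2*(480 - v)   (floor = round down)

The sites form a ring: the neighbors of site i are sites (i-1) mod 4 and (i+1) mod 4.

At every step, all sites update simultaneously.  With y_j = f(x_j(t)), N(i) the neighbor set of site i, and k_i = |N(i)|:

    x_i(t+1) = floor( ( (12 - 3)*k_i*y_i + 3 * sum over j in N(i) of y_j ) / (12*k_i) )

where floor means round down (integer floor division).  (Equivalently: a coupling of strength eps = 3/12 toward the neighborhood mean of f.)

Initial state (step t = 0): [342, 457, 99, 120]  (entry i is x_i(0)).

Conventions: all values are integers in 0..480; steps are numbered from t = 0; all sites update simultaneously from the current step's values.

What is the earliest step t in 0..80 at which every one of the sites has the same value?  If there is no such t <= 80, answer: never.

Simulating step by step:
t=0: [342, 457, 99, 120]  (not all equal)
t=1: [152, 134, 297, 327]  (not all equal)
t=2: [389, 365, 164, 165]  (not all equal)
t=3: [160, 162, 416, 416]  (not all equal)
t=4: [408, 410, 155, 155]  (not all equal)
t=5: [154, 154, 398, 398]  (not all equal)
t=6: [396, 396, 156, 156]  (not all equal)
t=7: [156, 156, 400, 400]  (not all equal)
t=8: [400, 400, 156, 156]  (not all equal)
t=9: [156, 156, 400, 400]  (not all equal)

Answer: never
Key observation: The state at step 7 reappears at step 9 — the system is in a cycle of period 2 from step 7 on.  No step 0..9 is synchronized, and the cycle repeats forever, so no step up to 80 (or ever) has all sites equal.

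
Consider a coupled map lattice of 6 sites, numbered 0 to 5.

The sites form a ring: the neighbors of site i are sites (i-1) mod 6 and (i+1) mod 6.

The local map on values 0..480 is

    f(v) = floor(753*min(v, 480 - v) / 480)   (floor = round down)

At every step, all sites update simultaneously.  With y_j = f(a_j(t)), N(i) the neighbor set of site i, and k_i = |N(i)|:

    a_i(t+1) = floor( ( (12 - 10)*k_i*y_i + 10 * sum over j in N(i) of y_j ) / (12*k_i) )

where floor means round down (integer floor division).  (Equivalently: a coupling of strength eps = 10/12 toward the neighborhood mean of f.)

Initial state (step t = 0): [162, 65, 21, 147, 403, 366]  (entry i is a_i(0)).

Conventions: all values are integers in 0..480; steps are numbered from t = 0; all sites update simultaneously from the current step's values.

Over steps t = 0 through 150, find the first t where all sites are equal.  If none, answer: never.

Simulating step by step:
t=0: [162, 65, 21, 147, 403, 366]  (not all equal)
t=1: [158, 136, 143, 101, 190, 185]  (not all equal)
t=2: [250, 231, 191, 243, 236, 275]  (not all equal)
t=3: [344, 334, 355, 340, 350, 357]  (not all equal)
t=4: [210, 208, 219, 202, 205, 205]  (not all equal)
t=5: [324, 334, 324, 329, 318, 324]  (not all equal)
t=6: [237, 241, 234, 246, 242, 248]  (not all equal)
t=7: [368, 369, 369, 369, 366, 370]  (not all equal)
t=8: [173, 174, 174, 175, 173, 175]  (not all equal)
t=9: [272, 271, 272, 271, 273, 271]  (not all equal)
t=10: [326, 326, 326, 325, 326, 325]  (not all equal)
t=11: [241, 241, 241, 241, 242, 241]  (not all equal)
t=12: [374, 374, 374, 373, 373, 373]  (not all equal)
t=13: [166, 166, 166, 166, 167, 166]  (not all equal)
t=14: [260, 260, 260, 260, 260, 260]  (all equal)

Answer: 14
Key observation: Synchronization is absorbing here: once all sites are equal they stay equal, and step 14 is the first all-equal step.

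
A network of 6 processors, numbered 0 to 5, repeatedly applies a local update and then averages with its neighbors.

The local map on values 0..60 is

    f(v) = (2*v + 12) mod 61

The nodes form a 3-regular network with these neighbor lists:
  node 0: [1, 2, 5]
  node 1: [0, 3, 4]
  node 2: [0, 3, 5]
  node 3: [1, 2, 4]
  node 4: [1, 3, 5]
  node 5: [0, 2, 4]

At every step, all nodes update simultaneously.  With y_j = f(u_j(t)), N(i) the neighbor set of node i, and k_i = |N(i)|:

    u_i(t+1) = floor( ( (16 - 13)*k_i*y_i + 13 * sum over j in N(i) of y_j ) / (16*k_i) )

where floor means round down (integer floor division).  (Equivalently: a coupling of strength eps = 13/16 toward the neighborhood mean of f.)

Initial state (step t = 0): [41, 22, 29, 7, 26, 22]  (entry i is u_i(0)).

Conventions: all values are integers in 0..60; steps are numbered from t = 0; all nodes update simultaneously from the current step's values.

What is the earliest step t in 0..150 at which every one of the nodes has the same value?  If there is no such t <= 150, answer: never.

Answer: 18
Key observation: Synchronization is absorbing here: once all nodes are equal they stay equal, and step 18 is the first all-equal step.

Derivation:
t=0: [41, 22, 29, 7, 26, 22]  (not all equal)
t=1: [38, 27, 32, 23, 37, 22]  (not all equal)
t=2: [25, 30, 41, 23, 36, 28]  (not all equal)
t=3: [14, 24, 24, 29, 24, 16]  (not all equal)
t=4: [51, 40, 36, 50, 41, 51]  (not all equal)
t=5: [38, 42, 46, 33, 42, 39]  (not all equal)
t=6: [34, 27, 27, 33, 28, 33]  (not all equal)
t=7: [10, 12, 15, 7, 11, 11]  (not all equal)
t=8: [36, 31, 32, 35, 32, 35]  (not all equal)
t=9: [17, 18, 20, 15, 17, 18]  (not all equal)
t=10: [48, 45, 46, 47, 46, 48]  (not all equal)
t=11: [44, 44, 45, 42, 44, 44]  (not all equal)
t=12: [39, 37, 38, 38, 37, 39]  (not all equal)
t=13: [27, 26, 28, 25, 26, 27]  (not all equal)
t=14: [5, 3, 4, 3, 3, 5]  (not all equal)
t=15: [20, 19, 20, 18, 19, 20]  (not all equal)
t=16: [51, 50, 50, 50, 50, 51]  (not all equal)
t=17: [51, 51, 52, 51, 51, 51]  (not all equal)
t=18: [53, 53, 53, 53, 53, 53]  (all equal)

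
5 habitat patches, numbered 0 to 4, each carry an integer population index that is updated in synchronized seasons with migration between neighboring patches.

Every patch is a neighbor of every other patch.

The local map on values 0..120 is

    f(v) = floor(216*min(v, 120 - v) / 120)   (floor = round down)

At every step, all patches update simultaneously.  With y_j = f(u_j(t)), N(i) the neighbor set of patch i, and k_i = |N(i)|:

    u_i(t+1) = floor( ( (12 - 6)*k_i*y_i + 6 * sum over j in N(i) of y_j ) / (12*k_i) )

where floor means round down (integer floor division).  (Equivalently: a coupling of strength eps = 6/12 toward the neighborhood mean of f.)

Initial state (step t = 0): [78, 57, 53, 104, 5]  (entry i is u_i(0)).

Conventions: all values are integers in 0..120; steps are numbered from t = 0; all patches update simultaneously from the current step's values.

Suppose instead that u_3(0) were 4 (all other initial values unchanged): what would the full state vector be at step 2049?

Simulating step by step:
t=0: [78, 57, 53, 4, 5]
t=1: [64, 74, 71, 38, 39]
t=2: [88, 81, 84, 76, 77]
t=3: [64, 69, 67, 73, 72]
t=4: [94, 91, 92, 88, 89]
t=5: [49, 52, 51, 53, 53]
t=6: [90, 92, 91, 93, 93]
t=7: [51, 50, 51, 49, 49]
t=8: [90, 89, 90, 89, 89]
t=9: [54, 54, 54, 54, 54]
t=10: [97, 97, 97, 97, 97]
t=11: [41, 41, 41, 41, 41]
t=12: [73, 73, 73, 73, 73]
t=13: [84, 84, 84, 84, 84]
t=14: [64, 64, 64, 64, 64]
t=15: [100, 100, 100, 100, 100]
t=16: [36, 36, 36, 36, 36]
t=17: [64, 64, 64, 64, 64]

Answer: [100, 100, 100, 100, 100]
Key observation: The state at step 14, [64, 64, 64, 64, 64], reappears at step 17: the system is in a cycle of period 3 from step 14 on.  Therefore the state at step 2049 equals the state at step 14 + ((2049 - 14) mod 3) = 15, which is [100, 100, 100, 100, 100].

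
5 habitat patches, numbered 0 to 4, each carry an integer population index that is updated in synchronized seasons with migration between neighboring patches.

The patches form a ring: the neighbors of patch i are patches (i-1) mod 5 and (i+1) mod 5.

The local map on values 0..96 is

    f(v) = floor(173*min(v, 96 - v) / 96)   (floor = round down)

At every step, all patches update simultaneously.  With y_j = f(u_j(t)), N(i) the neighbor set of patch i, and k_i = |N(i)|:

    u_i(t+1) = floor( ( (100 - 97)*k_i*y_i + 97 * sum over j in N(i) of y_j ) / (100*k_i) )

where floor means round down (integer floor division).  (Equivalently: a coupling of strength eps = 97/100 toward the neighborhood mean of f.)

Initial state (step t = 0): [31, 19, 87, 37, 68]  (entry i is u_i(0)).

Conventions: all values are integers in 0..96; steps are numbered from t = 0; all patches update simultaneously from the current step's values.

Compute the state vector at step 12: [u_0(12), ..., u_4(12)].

Simulating step by step:
t=0: [31, 19, 87, 37, 68]
t=1: [42, 35, 48, 33, 60]
t=2: [63, 79, 61, 74, 66]
t=3: [42, 60, 35, 57, 49]
t=4: [74, 68, 66, 73, 72]
t=5: [46, 46, 45, 48, 40]
t=6: [77, 81, 83, 76, 83]
t=7: [25, 28, 31, 23, 34]
t=8: [55, 50, 45, 57, 43]
t=9: [79, 77, 76, 78, 71]
t=10: [39, 33, 33, 40, 31]
t=11: [57, 64, 65, 57, 70]
t=12: [52, 62, 63, 51, 69]

Answer: [52, 62, 63, 51, 69]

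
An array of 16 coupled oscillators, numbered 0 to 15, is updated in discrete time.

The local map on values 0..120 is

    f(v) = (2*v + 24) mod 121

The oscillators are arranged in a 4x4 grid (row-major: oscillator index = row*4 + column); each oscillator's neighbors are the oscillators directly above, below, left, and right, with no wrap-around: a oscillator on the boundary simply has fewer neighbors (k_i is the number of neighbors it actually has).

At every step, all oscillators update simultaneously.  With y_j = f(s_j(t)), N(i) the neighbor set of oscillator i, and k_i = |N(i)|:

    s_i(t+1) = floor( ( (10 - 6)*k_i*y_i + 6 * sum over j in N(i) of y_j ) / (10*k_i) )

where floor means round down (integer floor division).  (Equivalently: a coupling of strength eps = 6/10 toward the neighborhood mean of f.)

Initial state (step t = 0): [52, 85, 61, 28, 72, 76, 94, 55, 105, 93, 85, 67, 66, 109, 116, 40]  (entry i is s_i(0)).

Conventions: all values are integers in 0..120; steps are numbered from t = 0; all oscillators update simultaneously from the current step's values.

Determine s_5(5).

Simulating step by step:
t=0: [52, 85, 61, 28, 72, 76, 94, 55, 105, 93, 85, 67, 66, 109, 116, 40]
t=1: [38, 46, 58, 43, 53, 67, 61, 46, 79, 71, 63, 52, 47, 27, 41, 56]
t=2: [77, 77, 57, 84, 43, 44, 40, 74, 58, 48, 39, 34, 88, 85, 66, 39]
t=3: [72, 60, 53, 48, 81, 103, 83, 73, 69, 93, 93, 87, 59, 76, 69, 78]
t=4: [45, 42, 46, 65, 65, 80, 66, 72, 51, 79, 77, 70, 37, 52, 57, 59]
t=5: [87, 101, 81, 62, 49, 60, 56, 41, 40, 44, 46, 42, 42, 38, 23, 26]

Answer: s_5(5) = 60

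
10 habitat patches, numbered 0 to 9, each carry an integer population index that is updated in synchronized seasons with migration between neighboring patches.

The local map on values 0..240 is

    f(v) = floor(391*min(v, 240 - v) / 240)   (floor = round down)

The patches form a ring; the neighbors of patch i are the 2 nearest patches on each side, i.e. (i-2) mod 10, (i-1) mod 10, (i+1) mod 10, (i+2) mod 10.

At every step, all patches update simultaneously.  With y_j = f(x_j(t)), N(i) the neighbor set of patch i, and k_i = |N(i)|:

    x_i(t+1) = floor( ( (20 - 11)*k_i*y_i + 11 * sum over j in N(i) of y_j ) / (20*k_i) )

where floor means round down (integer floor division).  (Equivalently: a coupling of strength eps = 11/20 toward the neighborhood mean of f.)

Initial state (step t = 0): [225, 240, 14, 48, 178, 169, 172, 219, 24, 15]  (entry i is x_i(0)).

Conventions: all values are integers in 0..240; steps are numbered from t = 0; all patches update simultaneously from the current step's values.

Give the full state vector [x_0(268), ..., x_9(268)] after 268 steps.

Answer: [182, 179, 159, 137, 118, 112, 117, 136, 158, 179]
Key observation: The state at step 36, [182, 179, 159, 137, 118, 112, 117, 136, 158, 179], reappears at step 40: the system is in a cycle of period 4 from step 36 on.  Therefore the state at step 268 equals the state at step 36 + ((268 - 36) mod 4) = 36, which is [182, 179, 159, 137, 118, 112, 117, 136, 158, 179].

Derivation:
t=0: [225, 240, 14, 48, 178, 169, 172, 219, 24, 15]
t=1: [22, 20, 37, 67, 90, 96, 89, 54, 43, 24]
t=2: [43, 47, 71, 103, 130, 137, 127, 95, 73, 48]
t=3: [84, 93, 119, 148, 167, 169, 167, 144, 119, 92]
t=4: [155, 154, 163, 146, 132, 126, 133, 149, 163, 154]
t=5: [134, 139, 139, 154, 166, 172, 165, 152, 138, 138]
t=6: [168, 162, 155, 139, 127, 121, 129, 141, 157, 163]
t=7: [124, 131, 143, 162, 175, 181, 173, 159, 140, 130]
t=8: [177, 169, 153, 130, 114, 108, 116, 134, 156, 171]
t=9: [115, 125, 143, 165, 177, 178, 176, 161, 140, 122]
t=10: [180, 174, 153, 130, 112, 108, 114, 134, 156, 177]
t=11: [110, 119, 141, 163, 175, 177, 174, 159, 137, 116]
t=12: [178, 176, 155, 133, 115, 110, 117, 136, 158, 176]
t=13: [111, 117, 139, 161, 177, 179, 177, 159, 137, 116]
t=14: [178, 176, 156, 133, 113, 108, 114, 135, 157, 176]
t=15: [111, 117, 138, 160, 174, 176, 174, 159, 137, 117]
t=16: [179, 177, 158, 136, 117, 112, 118, 137, 158, 177]
t=17: [109, 115, 136, 159, 178, 180, 178, 158, 136, 114]
t=18: [177, 175, 158, 135, 113, 107, 114, 135, 158, 174]
t=19: [111, 117, 137, 158, 173, 176, 174, 159, 137, 118]
t=20: [179, 177, 159, 138, 119, 112, 118, 137, 159, 178]
t=21: [108, 114, 135, 158, 179, 180, 178, 158, 135, 114]
t=22: [176, 174, 158, 135, 113, 107, 114, 136, 158, 174]
t=23: [112, 118, 137, 159, 173, 175, 174, 158, 137, 118]
t=24: [180, 178, 159, 137, 119, 113, 118, 138, 159, 179]
t=25: [107, 113, 135, 158, 179, 181, 179, 158, 135, 112]
t=26: [175, 173, 158, 135, 113, 107, 113, 135, 157, 172]
t=27: [114, 120, 138, 159, 173, 175, 174, 159, 139, 121]
t=28: [181, 180, 159, 138, 119, 112, 118, 137, 158, 179]
t=29: [106, 111, 134, 157, 179, 180, 179, 158, 136, 112]
t=30: [174, 171, 157, 136, 113, 107, 113, 135, 156, 171]
t=31: [116, 122, 139, 159, 173, 175, 174, 160, 140, 122]
t=32: [182, 179, 159, 137, 118, 112, 117, 136, 157, 178]
t=33: [106, 112, 134, 158, 178, 180, 178, 159, 136, 113]
t=34: [174, 172, 158, 135, 114, 107, 113, 134, 156, 172]
t=35: [115, 121, 138, 159, 174, 176, 174, 160, 139, 121]
t=36: [182, 179, 159, 137, 118, 112, 117, 136, 158, 179]
t=37: [105, 112, 134, 158, 178, 180, 178, 159, 135, 112]
t=38: [174, 172, 158, 135, 114, 107, 114, 134, 157, 171]
t=39: [115, 121, 138, 159, 174, 176, 174, 160, 139, 122]
t=40: [182, 179, 159, 137, 118, 112, 117, 136, 158, 179]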